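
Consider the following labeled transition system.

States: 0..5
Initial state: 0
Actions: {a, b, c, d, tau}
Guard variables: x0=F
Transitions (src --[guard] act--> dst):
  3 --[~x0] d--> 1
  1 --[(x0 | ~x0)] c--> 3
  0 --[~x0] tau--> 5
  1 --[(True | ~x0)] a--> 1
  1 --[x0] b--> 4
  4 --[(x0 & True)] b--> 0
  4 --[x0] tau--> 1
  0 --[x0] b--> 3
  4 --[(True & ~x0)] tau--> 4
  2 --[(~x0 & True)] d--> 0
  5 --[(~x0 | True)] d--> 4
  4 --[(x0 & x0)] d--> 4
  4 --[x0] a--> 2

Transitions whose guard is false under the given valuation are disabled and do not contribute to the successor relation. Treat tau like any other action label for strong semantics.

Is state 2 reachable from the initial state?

Answer: UNREACHABLE

Trace:
7 transition(s) survive guard evaluation.
depth 0: {0}
depth 1: {5}  now seen {0,5}
depth 2: {4}  now seen {0,4,5}
Reach set: {0,4,5}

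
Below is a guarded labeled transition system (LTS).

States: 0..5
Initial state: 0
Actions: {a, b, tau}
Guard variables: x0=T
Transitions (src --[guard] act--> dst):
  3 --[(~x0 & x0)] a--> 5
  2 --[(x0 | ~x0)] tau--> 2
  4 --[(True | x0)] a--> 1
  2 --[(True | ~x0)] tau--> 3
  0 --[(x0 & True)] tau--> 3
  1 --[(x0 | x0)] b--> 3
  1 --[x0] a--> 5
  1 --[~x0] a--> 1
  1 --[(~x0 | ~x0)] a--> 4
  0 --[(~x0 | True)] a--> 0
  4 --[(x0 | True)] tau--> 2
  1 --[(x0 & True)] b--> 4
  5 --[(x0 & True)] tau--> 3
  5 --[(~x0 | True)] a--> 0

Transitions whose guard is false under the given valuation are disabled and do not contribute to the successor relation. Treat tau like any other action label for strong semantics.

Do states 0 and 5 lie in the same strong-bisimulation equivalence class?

Answer: BISIMILAR

Analysis:
Refine partition for ~:
  round 0: {{0,1,2,3,4,5}}
  round 1: {{0,4,5},{1},{2},{3}}
  round 2: {{0,5},{1},{2},{3},{4}}
Fixed point at round 3; 5 class(es).
0∈{0,5}, 5∈{0,5}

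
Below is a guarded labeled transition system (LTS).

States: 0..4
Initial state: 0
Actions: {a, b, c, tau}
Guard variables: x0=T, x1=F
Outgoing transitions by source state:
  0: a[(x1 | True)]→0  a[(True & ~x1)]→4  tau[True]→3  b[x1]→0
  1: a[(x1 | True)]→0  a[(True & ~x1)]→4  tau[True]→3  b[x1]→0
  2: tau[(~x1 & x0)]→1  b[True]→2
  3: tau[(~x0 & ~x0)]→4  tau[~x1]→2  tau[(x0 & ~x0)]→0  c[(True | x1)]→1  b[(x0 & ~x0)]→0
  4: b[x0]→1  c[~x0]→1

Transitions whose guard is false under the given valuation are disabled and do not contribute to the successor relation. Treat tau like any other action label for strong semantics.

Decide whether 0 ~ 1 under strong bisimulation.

Answer: BISIMILAR

Analysis:
Refine partition for ~:
  π0 = {{0,1,2,3,4}}
  π1 = {{0,1},{2},{3},{4}}
4 equivalence class(es) (converged in 2)
class of 0: {0,1}; class of 1: {0,1}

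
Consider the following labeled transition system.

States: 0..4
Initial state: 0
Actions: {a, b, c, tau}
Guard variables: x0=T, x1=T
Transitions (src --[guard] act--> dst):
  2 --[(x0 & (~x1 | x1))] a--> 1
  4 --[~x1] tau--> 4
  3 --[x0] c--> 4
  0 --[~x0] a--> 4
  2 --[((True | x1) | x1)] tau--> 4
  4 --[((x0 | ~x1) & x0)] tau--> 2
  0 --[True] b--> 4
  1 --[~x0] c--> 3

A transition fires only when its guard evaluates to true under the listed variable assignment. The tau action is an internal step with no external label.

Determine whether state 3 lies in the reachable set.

Answer: UNREACHABLE

Trace:
5 transition(s) survive guard evaluation.
Layer 0: {0}
Layer 1: {4}  total {0,4}
Layer 2: {2}  total {0,2,4}
Layer 3: {1}  total {0,1,2,4}
Reach set: {0,1,2,4}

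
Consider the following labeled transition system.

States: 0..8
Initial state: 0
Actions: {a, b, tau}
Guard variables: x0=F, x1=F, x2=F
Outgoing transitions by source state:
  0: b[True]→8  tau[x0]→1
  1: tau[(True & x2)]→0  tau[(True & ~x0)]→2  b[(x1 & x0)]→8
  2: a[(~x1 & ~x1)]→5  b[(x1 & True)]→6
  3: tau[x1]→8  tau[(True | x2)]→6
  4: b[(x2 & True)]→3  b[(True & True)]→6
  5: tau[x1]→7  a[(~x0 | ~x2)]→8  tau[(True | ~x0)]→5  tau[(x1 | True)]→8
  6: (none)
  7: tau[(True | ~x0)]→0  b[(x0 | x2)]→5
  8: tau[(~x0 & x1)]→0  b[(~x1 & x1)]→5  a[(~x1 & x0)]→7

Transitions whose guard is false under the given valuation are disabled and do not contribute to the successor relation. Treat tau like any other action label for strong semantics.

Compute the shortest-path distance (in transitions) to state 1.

Layered search for 1:
  L0 = {0}
  L1 = {8}
1 never appears.

Answer: UNREACHABLE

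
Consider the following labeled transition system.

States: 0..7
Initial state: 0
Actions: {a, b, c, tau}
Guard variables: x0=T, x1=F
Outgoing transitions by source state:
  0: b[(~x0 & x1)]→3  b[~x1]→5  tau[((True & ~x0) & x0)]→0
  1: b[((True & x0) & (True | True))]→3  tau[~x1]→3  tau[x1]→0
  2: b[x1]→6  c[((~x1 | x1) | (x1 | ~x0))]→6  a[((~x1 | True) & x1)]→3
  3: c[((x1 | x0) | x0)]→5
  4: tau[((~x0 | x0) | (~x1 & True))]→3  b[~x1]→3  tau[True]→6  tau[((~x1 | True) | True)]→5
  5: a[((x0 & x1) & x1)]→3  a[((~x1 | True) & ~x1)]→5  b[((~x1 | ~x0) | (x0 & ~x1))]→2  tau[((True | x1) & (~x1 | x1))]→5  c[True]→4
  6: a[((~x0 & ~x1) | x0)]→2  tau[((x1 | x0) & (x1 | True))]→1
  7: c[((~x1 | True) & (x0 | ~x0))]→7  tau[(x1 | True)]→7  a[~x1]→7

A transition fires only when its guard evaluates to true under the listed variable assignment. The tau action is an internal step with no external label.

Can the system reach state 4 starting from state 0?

Answer: REACHABLE

Working:
Guard filter leaves 18 enabled edge(s).
Layer 0: {0}
Layer 1: {5}  now seen {0,5}
Layer 2: {2,4}  now seen {0,2,4,5}
Layer 3: {3,6}  now seen {0,2,3,4,5,6}
Layer 4: {1}  now seen {0,1,2,3,4,5,6}
Reachable = {0,1,2,3,4,5,6}
Path to 4: b·c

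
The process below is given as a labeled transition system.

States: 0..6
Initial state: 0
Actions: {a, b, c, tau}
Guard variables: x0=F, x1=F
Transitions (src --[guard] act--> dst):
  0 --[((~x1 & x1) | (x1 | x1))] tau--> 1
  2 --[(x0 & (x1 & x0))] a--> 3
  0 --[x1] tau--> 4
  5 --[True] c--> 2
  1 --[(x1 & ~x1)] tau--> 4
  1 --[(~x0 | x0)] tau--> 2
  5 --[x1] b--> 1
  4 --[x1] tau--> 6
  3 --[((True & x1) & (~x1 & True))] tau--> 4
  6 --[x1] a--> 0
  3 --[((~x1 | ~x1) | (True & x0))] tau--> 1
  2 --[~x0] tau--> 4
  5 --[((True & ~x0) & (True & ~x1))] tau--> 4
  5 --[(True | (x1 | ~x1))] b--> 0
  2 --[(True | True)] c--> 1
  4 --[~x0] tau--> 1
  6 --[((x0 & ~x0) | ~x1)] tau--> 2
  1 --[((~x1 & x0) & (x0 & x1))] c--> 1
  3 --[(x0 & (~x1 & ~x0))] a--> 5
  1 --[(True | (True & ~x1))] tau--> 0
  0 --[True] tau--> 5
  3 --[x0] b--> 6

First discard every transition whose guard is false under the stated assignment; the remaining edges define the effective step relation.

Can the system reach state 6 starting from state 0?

After dropping false guards: 11 live edges.
L0 = {0}
L1 = {5}  total {0,5}
L2 = {2,4}  total {0,2,4,5}
L3 = {1}  total {0,1,2,4,5}
Reachable = {0,1,2,4,5}

Answer: UNREACHABLE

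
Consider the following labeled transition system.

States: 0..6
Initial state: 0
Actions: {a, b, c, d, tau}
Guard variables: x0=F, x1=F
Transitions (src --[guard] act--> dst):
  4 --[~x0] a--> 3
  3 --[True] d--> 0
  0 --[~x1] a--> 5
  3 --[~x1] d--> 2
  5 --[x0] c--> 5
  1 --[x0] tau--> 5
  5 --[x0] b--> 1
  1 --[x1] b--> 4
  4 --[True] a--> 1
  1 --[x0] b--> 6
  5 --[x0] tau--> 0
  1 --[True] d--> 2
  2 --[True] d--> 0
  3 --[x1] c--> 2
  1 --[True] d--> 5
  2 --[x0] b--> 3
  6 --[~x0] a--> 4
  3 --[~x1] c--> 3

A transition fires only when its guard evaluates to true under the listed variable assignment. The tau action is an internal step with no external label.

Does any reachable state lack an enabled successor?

Answer: DEADLOCK at state 5

Trace:
R = {0,5}
  0: a→5  [deg 1]
  5: ∅  [STUCK]
witness 5: a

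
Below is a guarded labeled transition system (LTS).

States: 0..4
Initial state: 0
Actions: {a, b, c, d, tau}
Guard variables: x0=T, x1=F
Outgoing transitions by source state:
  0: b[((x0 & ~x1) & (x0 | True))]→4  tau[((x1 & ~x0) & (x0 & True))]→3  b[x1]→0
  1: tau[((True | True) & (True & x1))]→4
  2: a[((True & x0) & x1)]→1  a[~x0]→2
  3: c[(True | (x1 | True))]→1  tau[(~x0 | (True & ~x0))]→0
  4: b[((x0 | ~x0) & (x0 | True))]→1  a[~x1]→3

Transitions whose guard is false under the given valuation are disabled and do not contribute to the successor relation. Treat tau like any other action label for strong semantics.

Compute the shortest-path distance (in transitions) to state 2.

Answer: UNREACHABLE

Working:
Breadth-first toward 2:
  Layer 0: {0}
  Layer 1: {4}
  Layer 2: {1,3}
2 never appears.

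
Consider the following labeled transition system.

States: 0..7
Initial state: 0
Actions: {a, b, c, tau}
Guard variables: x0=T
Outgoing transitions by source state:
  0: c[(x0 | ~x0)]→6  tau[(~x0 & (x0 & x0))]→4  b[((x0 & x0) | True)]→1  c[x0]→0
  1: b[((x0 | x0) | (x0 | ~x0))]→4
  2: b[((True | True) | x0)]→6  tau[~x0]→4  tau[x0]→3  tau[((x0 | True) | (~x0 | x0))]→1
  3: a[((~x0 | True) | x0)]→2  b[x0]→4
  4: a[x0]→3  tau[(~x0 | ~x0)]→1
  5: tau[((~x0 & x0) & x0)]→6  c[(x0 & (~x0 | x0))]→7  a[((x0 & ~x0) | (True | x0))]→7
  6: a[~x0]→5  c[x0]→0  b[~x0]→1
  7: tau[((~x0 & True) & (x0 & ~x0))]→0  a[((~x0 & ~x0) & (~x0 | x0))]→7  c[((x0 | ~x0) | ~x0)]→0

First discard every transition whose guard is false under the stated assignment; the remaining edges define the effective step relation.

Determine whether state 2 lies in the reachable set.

After dropping false guards: 14 live edges.
Layer 0: {0}
Layer 1: {1,6}  cumulative {0,1,6}
Layer 2: {4}  cumulative {0,1,4,6}
Layer 3: {3}  cumulative {0,1,3,4,6}
Layer 4: {2}  cumulative {0,1,2,3,4,6}
Reach set: {0,1,2,3,4,6}
witness 2: b·b·a·a

Answer: REACHABLE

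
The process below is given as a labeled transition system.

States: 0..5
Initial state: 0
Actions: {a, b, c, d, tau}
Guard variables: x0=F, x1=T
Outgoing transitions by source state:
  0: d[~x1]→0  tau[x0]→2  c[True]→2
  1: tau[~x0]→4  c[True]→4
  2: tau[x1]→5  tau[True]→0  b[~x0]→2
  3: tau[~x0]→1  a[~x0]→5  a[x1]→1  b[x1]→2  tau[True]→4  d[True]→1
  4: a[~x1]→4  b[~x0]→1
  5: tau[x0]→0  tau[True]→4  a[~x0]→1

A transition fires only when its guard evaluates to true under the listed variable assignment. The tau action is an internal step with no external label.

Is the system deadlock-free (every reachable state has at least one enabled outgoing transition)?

Answer: DEADLOCK-FREE

Analysis:
Reach set: {0,1,2,4,5}
  0: c→2  [deg 1]
  1: c→4  tau→4  [deg 2]
  2: b→2  tau→0  tau→5  [deg 3]
  4: b→1  [deg 1]
  5: a→1  tau→4  [deg 2]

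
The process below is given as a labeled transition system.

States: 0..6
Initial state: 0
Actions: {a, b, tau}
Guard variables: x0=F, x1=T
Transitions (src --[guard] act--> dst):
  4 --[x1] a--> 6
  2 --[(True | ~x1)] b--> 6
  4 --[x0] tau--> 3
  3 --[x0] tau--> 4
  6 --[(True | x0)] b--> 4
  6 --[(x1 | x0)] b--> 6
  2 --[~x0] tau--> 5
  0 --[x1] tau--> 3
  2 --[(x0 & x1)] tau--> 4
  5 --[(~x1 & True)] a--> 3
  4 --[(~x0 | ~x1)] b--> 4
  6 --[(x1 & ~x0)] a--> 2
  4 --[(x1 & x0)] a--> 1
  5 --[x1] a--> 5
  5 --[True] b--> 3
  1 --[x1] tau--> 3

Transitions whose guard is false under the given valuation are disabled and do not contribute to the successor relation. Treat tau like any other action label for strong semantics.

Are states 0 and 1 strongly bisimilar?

Answer: BISIMILAR

Analysis:
Compute ~ classes (split until stable):
  round 0: {{0,1,2,3,4,5,6}}
  round 1: {{0,1},{2},{3},{4,5,6}}
  round 2: {{0,1},{2},{3},{4},{5},{6}}
6 equivalence class(es) (converged in 3)
0∈{0,1}, 1∈{0,1}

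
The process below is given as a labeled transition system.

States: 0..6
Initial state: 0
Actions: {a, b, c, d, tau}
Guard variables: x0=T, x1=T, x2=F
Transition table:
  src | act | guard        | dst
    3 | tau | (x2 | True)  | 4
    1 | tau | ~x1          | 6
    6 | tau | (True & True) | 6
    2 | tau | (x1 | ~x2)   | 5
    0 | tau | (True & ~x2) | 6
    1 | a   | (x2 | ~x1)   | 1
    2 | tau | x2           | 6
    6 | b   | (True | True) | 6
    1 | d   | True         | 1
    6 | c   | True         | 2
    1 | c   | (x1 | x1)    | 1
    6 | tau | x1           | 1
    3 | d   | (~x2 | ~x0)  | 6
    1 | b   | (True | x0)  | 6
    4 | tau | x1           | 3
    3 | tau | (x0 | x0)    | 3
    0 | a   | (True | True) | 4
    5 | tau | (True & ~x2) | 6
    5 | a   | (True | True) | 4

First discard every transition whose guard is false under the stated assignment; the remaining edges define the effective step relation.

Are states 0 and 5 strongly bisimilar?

Answer: BISIMILAR

Trace:
Bisimulation quotient by refinement:
  P[0] = {{0,1,2,3,4,5,6}}
  P[1] = {{0,5},{1},{2,4},{3},{6}}
  P[2] = {{0,5},{1},{2},{3},{4},{6}}
stable after 3 split(s): 6 block(s)
class of 0: {0,5}; class of 5: {0,5}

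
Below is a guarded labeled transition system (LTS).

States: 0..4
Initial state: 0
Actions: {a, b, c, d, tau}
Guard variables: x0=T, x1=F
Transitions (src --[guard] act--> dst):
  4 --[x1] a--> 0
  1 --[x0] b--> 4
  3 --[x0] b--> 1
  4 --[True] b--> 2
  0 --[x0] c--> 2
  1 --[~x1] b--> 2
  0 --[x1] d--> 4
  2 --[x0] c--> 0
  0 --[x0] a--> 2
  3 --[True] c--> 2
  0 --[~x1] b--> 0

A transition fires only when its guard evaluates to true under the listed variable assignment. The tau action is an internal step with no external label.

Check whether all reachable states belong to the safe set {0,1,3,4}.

Allowed set {0,1,3,4}
R = {0,2}
  0: safe
  2: VIOLATES
witness against invariant: c → 2

Answer: INVARIANT VIOLATED at state 2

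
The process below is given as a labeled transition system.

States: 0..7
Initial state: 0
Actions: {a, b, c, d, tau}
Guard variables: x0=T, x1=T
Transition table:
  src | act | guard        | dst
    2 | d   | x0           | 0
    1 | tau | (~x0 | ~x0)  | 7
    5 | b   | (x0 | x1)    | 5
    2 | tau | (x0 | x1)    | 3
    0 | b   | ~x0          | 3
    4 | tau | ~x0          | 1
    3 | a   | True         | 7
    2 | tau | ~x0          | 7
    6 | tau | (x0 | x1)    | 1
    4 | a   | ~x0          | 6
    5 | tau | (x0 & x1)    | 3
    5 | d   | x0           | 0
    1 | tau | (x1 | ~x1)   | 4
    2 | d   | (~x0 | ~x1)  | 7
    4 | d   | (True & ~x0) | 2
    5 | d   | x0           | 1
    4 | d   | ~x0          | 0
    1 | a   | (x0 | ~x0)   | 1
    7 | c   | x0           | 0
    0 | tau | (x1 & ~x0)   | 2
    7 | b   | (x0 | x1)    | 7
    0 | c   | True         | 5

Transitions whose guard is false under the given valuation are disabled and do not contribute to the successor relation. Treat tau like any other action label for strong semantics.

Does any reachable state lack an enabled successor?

R = {0,1,3,4,5,7}
  0: c→5  [1 exit(s)]
  1: a→1  tau→4  [2 exit(s)]
  3: a→7  [1 exit(s)]
  4: ∅  [no exit]
  5: b→5  d→0  d→1  tau→3  [4 exit(s)]
  7: b→7  c→0  [2 exit(s)]
witness 4: c·d·tau

Answer: DEADLOCK at state 4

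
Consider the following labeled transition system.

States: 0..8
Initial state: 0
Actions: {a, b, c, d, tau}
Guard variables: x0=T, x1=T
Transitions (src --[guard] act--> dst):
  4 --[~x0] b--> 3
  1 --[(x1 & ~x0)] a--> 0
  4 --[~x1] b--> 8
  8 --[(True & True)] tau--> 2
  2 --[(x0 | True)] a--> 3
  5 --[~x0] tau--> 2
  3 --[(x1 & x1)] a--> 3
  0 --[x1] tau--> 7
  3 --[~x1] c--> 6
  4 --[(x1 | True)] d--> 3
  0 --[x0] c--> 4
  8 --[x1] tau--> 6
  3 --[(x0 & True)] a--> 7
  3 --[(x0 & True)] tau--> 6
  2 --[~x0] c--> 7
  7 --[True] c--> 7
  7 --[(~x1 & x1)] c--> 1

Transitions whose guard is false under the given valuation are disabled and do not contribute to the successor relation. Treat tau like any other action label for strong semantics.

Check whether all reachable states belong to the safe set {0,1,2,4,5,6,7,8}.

Answer: INVARIANT VIOLATED at state 3

Analysis:
Safe = {0,1,2,4,5,6,7,8}
Reachable = {0,3,4,6,7}
  0: safe
  3: outside
  4: safe
  6: safe
  7: safe
counterexample path to 3: c·d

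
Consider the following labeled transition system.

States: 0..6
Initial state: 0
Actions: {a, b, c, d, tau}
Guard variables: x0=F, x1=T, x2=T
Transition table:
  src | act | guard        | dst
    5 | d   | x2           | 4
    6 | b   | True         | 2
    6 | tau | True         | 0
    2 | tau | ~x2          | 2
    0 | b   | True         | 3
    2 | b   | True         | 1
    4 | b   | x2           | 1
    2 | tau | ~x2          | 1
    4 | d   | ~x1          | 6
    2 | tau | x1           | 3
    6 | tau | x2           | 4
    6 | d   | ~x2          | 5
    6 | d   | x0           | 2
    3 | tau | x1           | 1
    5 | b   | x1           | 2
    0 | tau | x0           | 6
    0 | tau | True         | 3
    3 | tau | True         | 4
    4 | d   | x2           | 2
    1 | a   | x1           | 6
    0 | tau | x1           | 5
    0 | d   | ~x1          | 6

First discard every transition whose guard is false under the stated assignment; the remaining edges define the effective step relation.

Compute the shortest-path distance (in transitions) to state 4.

Answer: 2

Analysis:
Breadth-first toward 4:
  Layer 0: {0}
  Layer 1: {3,5}
  Layer 2: {1,2,4}
first hit 4 at d=2 via b·tau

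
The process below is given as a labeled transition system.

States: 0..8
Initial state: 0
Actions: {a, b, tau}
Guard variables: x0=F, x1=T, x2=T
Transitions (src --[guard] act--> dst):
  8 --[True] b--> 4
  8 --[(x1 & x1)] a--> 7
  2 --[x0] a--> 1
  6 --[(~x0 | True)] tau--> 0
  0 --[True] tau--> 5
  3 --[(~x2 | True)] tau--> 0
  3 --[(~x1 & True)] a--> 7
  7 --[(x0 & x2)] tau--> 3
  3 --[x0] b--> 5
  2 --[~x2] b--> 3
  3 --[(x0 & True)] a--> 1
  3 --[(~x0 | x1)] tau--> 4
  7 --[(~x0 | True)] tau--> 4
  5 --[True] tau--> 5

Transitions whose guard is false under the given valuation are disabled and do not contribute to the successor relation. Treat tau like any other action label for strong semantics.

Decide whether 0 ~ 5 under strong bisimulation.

Bisimulation quotient by refinement:
  P[0] = {{0,1,2,3,4,5,6,7,8}}
  P[1] = {{0,3,5,6,7},{1,2,4},{8}}
  P[2] = {{0,5,6},{1,2,4},{3},{7},{8}}
5 equivalence class(es) (converged in 3)
class of 0: {0,5,6}; class of 5: {0,5,6}

Answer: BISIMILAR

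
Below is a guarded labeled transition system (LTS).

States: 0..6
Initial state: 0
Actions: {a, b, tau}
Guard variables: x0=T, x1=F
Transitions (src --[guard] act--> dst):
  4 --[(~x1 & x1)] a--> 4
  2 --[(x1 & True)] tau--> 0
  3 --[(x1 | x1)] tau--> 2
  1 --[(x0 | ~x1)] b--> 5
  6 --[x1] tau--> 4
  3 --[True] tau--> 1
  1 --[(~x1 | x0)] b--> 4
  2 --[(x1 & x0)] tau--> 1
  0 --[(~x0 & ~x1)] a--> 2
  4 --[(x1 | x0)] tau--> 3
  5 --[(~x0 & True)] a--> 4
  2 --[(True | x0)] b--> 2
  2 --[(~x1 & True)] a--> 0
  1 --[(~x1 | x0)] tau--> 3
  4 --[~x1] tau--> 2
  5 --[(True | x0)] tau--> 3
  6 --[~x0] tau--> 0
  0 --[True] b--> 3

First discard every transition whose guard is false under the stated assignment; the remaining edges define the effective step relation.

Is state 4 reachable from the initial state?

Guard filter leaves 10 enabled edge(s).
L0 = {0}
L1 = {3}  now seen {0,3}
L2 = {1}  now seen {0,1,3}
L3 = {4,5}  now seen {0,1,3,4,5}
L4 = {2}  now seen {0,1,2,3,4,5}
Reachable = {0,1,2,3,4,5}
witness 4: b·tau·b

Answer: REACHABLE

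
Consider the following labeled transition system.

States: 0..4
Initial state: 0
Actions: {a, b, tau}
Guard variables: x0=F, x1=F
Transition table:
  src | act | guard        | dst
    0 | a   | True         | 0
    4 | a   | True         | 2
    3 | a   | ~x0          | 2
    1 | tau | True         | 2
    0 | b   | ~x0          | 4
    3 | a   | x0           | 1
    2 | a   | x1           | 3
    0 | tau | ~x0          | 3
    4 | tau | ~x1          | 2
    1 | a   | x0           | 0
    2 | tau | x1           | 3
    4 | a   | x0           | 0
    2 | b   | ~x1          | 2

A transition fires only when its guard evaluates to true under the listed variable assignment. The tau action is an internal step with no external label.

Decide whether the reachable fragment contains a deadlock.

Answer: DEADLOCK-FREE

Trace:
Reach set: {0,2,3,4}
  0: a→0  b→4  tau→3  [deg 3]
  2: b→2  [deg 1]
  3: a→2  [deg 1]
  4: a→2  tau→2  [deg 2]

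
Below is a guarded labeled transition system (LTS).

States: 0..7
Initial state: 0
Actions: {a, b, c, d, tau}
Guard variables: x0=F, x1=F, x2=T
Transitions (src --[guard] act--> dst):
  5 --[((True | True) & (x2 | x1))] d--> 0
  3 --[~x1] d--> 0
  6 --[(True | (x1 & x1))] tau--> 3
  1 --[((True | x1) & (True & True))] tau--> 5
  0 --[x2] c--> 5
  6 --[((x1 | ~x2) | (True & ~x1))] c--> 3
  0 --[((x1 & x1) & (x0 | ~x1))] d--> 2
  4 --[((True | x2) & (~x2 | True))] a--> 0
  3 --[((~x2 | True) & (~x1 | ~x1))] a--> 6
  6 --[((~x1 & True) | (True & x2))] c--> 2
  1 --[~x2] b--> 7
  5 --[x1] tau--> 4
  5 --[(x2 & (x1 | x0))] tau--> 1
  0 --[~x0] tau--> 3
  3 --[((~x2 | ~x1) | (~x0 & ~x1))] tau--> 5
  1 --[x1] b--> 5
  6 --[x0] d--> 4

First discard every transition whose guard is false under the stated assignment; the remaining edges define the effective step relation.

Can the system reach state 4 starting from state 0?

Answer: UNREACHABLE

Trace:
After dropping false guards: 11 live edges.
L0 = {0}
L1 = {3,5}  now seen {0,3,5}
L2 = {6}  now seen {0,3,5,6}
L3 = {2}  now seen {0,2,3,5,6}
Reachable = {0,2,3,5,6}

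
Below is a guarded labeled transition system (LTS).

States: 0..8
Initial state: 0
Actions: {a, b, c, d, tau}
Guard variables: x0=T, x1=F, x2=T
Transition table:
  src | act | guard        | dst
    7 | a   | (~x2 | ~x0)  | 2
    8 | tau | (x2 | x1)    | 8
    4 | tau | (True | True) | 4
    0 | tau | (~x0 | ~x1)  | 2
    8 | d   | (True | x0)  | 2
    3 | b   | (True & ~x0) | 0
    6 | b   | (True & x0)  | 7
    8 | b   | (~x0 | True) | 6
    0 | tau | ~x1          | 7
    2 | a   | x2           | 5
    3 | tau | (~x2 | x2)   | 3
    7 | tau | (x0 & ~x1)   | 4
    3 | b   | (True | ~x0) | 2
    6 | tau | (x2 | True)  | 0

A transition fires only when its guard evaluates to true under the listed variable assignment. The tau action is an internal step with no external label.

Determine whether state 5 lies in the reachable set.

Answer: REACHABLE

Trace:
After dropping false guards: 12 live edges.
L0 = {0}
L1 = {2,7}  total {0,2,7}
L2 = {4,5}  total {0,2,4,5,7}
Reach set: {0,2,4,5,7}
Path to 5: tau·a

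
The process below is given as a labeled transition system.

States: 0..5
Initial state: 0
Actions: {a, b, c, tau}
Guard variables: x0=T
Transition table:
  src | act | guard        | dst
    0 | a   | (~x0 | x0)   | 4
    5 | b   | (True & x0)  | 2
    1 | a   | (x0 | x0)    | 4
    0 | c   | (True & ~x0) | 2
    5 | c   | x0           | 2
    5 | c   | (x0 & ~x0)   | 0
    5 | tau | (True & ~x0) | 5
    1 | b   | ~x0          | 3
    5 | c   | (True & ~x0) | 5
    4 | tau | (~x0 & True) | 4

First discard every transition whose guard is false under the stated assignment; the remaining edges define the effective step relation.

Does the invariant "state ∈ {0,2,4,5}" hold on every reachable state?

Answer: INVARIANT HOLDS

Working:
Safe = {0,2,4,5}
Reach set: {0,4}
  0: ok
  4: ok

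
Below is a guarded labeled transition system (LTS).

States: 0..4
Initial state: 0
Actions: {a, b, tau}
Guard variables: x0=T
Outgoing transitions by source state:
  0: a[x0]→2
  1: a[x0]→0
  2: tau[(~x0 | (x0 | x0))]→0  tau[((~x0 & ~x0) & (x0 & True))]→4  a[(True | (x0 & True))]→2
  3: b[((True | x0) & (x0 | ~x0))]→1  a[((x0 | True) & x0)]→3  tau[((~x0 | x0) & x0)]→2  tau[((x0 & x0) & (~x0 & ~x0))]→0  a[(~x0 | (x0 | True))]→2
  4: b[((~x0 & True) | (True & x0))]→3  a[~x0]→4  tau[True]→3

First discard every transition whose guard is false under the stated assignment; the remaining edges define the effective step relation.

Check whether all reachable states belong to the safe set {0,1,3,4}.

Answer: INVARIANT VIOLATED at state 2

Analysis:
Allowed set {0,1,3,4}
Reach set: {0,2}
  0: ✓
  2: ✗ unsafe
counterexample path to 2: a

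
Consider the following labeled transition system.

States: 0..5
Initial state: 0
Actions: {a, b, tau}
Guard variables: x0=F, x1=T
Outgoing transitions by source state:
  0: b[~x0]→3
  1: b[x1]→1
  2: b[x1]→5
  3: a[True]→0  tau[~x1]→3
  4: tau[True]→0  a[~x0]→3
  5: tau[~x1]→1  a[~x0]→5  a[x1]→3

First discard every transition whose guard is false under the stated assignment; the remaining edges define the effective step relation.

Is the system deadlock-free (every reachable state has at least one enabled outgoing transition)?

Reachable = {0,3}
  0: b→3  [1 out]
  3: a→0  [1 out]

Answer: DEADLOCK-FREE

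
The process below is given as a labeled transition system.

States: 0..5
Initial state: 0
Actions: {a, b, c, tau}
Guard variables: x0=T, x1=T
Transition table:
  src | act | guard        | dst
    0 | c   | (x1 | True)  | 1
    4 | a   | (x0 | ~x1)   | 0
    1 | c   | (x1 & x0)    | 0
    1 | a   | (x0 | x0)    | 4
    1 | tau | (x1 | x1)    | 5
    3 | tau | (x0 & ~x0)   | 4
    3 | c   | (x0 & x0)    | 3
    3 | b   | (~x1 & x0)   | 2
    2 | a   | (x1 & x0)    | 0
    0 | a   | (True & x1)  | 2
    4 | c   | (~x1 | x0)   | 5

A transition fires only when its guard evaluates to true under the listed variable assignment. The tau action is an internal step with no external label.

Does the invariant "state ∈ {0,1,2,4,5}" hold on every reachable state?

Answer: INVARIANT HOLDS

Working:
Safe = {0,1,2,4,5}
Reach set: {0,1,2,4,5}
  0: safe
  1: safe
  2: safe
  4: safe
  5: safe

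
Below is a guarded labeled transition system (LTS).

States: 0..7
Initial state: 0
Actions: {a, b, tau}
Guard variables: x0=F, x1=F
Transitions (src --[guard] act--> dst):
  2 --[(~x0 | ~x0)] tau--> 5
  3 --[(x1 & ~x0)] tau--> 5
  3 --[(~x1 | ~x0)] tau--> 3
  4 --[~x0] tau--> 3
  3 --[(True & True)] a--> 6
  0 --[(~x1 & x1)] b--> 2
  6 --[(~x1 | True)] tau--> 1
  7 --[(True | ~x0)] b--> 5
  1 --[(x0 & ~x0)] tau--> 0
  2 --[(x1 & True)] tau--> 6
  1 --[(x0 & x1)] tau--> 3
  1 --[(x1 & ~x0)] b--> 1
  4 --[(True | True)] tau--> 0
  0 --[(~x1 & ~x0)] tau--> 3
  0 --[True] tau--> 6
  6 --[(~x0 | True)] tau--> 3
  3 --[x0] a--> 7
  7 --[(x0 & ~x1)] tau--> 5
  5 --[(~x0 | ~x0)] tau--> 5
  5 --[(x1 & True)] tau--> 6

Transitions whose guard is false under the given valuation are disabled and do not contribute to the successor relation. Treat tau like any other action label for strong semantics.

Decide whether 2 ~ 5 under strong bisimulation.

Compute ~ classes (split until stable):
  P[0] = {{0,1,2,3,4,5,6,7}}
  P[1] = {{0,2,4,5,6},{1},{3},{7}}
  P[2] = {{0,4},{1},{2,5},{3},{6},{7}}
  P[3] = {{0},{1},{2,5},{3},{4},{6},{7}}
Fixed point at round 4; 7 class(es).
class of 2: {2,5}; class of 5: {2,5}

Answer: BISIMILAR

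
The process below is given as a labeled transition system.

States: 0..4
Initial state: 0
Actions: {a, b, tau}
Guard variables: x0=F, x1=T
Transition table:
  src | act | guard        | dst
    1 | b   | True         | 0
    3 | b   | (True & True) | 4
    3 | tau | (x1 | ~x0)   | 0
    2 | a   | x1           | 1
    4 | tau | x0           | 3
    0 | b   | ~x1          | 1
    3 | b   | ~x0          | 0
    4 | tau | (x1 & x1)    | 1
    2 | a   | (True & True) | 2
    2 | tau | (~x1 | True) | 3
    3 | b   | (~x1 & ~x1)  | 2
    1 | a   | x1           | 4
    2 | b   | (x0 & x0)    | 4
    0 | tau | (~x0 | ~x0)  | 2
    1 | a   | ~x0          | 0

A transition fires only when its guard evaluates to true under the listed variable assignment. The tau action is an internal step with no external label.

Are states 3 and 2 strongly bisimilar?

Answer: NOT BISIMILAR

Working:
Refine partition for ~:
  P[0] = {{0,1,2,3,4}}
  P[1] = {{0,4},{1},{2},{3}}
  P[2] = {{0},{1},{2},{3},{4}}
Fixed point at round 3; 5 class(es).
3∈{3}, 2∈{2}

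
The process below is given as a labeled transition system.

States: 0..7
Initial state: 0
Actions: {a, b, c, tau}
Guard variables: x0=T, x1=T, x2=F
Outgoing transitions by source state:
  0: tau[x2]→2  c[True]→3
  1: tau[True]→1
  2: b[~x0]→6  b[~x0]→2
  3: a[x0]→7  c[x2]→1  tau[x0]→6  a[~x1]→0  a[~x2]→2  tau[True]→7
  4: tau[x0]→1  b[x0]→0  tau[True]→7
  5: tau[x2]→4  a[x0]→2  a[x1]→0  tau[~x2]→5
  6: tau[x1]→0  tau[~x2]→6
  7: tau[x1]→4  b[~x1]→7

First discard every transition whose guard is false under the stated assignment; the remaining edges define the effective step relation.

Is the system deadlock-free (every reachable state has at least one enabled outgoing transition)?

Reachable = {0,1,2,3,4,6,7}
  0: c→3  [deg 1]
  1: tau→1  [deg 1]
  2: ∅  [deadlock]
  3: a→2  a→7  tau→6  tau→7  [deg 4]
  4: b→0  tau→1  tau→7  [deg 3]
  6: tau→0  tau→6  [deg 2]
  7: tau→4  [deg 1]
Path to 2: c·a

Answer: DEADLOCK at state 2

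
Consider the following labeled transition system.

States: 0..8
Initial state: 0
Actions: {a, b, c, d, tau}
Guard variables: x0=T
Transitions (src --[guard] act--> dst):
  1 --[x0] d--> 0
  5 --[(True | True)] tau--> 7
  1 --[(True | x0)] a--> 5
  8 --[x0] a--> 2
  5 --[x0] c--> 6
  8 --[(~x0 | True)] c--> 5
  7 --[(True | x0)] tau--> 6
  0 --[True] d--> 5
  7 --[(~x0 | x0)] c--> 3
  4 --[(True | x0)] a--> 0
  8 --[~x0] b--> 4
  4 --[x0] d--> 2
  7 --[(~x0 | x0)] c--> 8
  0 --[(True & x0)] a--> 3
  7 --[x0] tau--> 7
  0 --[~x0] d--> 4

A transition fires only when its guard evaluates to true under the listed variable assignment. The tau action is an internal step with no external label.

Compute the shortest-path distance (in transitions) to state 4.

Breadth-first toward 4:
  L0 = {0}
  L1 = {3,5}
  L2 = {6,7}
  L3 = {8}
  L4 = {2}
4 never appears.

Answer: UNREACHABLE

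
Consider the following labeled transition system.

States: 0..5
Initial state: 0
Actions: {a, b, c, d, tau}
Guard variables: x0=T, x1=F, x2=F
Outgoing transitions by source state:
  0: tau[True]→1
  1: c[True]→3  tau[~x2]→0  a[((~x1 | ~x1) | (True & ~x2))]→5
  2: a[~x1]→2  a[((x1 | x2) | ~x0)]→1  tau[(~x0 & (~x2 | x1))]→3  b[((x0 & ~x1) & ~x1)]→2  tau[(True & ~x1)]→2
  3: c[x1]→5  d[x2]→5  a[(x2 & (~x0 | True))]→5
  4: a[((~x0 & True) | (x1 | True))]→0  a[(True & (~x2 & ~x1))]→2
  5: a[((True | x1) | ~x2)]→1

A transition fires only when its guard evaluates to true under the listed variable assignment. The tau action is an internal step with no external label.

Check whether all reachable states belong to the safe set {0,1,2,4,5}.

Answer: INVARIANT VIOLATED at state 3

Trace:
Allowed set {0,1,2,4,5}
R = {0,1,3,5}
  0: safe
  1: safe
  3: VIOLATES
  5: safe
counterexample path to 3: tau·c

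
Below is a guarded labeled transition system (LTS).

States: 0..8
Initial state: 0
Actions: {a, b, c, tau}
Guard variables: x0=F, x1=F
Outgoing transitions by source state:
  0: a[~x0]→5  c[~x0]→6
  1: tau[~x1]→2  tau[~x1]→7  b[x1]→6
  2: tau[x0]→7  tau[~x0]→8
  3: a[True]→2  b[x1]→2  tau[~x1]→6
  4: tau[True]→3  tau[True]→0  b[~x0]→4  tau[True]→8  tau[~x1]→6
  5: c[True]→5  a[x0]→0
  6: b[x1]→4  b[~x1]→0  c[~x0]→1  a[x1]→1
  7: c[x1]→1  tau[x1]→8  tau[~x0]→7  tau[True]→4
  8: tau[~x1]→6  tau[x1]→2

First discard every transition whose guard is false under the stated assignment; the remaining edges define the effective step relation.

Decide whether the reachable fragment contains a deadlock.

Reach set: {0,1,2,3,4,5,6,7,8}
  0: a→5  c→6  [2 out]
  1: tau→2  tau→7  [2 out]
  2: tau→8  [1 out]
  3: a→2  tau→6  [2 out]
  4: b→4  tau→0  tau→3  tau→6  tau→8  [5 out]
  5: c→5  [1 out]
  6: b→0  c→1  [2 out]
  7: tau→4  tau→7  [2 out]
  8: tau→6  [1 out]

Answer: DEADLOCK-FREE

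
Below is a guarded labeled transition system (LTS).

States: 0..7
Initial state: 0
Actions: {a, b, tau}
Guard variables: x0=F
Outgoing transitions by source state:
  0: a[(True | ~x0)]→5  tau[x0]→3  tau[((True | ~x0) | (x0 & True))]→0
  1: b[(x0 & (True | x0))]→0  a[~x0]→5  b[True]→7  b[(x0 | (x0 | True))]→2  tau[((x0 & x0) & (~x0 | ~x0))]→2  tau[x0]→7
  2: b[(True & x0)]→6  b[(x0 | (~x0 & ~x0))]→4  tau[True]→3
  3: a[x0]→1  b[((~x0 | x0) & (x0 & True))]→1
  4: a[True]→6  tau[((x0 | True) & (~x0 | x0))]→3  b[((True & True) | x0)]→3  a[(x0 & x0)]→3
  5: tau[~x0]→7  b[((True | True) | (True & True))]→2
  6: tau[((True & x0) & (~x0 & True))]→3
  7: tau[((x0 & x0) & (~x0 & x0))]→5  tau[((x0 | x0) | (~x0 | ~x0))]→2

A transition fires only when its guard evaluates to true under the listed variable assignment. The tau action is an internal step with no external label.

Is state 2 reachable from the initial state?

Answer: REACHABLE

Working:
Guard filter leaves 13 enabled edge(s).
L0 = {0}
L1 = {5}  total {0,5}
L2 = {2,7}  total {0,2,5,7}
L3 = {3,4}  total {0,2,3,4,5,7}
L4 = {6}  total {0,2,3,4,5,6,7}
R = {0,2,3,4,5,6,7}
trace reaching 2: a·b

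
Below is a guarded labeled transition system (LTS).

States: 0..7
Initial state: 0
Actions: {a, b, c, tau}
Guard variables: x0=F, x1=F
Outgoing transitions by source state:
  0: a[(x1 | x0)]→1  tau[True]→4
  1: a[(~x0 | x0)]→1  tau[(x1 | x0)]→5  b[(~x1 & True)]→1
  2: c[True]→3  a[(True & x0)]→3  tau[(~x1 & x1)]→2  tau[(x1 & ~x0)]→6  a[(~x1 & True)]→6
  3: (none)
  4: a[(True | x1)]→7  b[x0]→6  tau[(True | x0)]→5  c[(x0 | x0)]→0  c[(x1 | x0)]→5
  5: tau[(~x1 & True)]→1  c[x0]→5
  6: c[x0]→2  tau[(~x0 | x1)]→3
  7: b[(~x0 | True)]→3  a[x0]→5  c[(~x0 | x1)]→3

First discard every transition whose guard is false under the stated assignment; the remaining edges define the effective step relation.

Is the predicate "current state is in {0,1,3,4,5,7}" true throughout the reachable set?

Answer: INVARIANT HOLDS

Trace:
Allowed set {0,1,3,4,5,7}
Reach set: {0,1,3,4,5,7}
  0: safe
  1: safe
  3: safe
  4: safe
  5: safe
  7: safe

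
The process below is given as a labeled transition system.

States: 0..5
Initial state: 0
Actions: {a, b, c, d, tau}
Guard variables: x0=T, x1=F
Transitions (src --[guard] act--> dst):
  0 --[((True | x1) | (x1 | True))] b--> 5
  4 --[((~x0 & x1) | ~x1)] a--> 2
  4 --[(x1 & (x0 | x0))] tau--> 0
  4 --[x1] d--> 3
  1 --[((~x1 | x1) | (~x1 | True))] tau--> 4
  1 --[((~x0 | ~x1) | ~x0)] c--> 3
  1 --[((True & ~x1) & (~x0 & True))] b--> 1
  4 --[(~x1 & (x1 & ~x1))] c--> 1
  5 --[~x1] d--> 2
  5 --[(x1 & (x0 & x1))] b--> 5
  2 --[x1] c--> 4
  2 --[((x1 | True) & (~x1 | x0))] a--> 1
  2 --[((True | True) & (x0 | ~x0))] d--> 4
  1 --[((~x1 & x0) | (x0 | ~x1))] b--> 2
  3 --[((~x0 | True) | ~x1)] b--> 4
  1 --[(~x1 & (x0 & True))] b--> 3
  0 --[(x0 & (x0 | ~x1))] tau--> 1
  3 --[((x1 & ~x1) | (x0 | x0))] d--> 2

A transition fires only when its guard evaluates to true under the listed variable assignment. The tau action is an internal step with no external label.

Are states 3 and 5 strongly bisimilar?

Refine partition for ~:
  P[0] = {{0,1,2,3,4,5}}
  P[1] = {{0},{1},{2},{3},{4},{5}}
Fixed point at round 2; 6 class(es).
[3]={3}  [5]={5}

Answer: NOT BISIMILAR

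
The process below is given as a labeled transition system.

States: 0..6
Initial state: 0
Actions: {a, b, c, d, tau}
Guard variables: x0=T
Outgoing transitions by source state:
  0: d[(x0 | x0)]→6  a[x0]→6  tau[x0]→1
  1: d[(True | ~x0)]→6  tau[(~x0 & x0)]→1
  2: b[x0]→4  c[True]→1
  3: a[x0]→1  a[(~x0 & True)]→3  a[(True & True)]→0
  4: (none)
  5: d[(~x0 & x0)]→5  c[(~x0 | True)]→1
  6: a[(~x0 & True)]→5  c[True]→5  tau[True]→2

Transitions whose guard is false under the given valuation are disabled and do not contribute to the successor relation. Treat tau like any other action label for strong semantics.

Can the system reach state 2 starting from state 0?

After dropping false guards: 11 live edges.
depth 0: {0}
depth 1: {1,6}  total {0,1,6}
depth 2: {2,5}  total {0,1,2,5,6}
depth 3: {4}  total {0,1,2,4,5,6}
R = {0,1,2,4,5,6}
Path to 2: d·tau

Answer: REACHABLE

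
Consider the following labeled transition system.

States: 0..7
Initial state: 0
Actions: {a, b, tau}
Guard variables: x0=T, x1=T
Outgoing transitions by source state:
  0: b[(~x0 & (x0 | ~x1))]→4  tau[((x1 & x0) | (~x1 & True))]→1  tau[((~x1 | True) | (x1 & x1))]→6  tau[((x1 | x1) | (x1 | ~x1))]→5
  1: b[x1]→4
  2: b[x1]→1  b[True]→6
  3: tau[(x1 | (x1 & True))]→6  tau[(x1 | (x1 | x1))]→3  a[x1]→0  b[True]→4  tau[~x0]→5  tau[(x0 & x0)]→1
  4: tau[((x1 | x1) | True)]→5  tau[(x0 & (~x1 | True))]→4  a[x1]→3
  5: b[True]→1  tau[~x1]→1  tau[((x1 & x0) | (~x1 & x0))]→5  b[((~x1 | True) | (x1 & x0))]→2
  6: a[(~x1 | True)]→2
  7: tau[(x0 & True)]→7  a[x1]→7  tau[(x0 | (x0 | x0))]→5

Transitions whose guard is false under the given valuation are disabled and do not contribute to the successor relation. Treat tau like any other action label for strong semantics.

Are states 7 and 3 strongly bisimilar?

Bisimulation quotient by refinement:
  P[0] = {{0,1,2,3,4,5,6,7}}
  P[1] = {{0},{1,2},{3},{4,7},{5},{6}}
  P[2] = {{0},{1},{2},{3},{4},{5},{6},{7}}
stable after 3 split(s): 8 block(s)
[7]={7}  [3]={3}

Answer: NOT BISIMILAR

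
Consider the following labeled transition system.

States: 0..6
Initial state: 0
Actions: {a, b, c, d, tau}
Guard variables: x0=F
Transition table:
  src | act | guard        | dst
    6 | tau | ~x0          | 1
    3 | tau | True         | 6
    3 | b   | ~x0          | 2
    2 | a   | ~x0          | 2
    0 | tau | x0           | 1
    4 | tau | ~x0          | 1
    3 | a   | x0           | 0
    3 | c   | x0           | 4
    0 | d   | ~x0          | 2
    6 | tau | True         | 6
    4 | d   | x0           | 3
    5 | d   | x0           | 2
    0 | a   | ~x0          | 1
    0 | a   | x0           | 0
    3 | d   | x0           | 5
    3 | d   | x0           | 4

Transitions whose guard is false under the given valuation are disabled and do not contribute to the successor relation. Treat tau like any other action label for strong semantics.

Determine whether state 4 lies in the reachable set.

Answer: UNREACHABLE

Trace:
After dropping false guards: 8 live edges.
depth 0: {0}
depth 1: {1,2}  cumulative {0,1,2}
Reachable = {0,1,2}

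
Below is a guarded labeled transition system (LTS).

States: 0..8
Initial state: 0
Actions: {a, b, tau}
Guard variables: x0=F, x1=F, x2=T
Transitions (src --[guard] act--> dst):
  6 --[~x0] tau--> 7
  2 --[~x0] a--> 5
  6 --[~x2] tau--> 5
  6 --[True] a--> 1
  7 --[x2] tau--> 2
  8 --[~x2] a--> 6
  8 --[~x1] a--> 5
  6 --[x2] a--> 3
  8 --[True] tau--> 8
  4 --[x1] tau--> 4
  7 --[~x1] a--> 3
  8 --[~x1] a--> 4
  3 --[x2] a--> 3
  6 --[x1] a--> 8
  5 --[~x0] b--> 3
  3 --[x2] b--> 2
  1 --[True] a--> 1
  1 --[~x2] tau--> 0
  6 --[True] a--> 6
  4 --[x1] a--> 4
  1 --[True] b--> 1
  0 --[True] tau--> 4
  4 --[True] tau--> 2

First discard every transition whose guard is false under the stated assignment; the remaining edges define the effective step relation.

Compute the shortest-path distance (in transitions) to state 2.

Layered search for 2:
  Layer 0: {0}
  Layer 1: {4}
  Layer 2: {2}
first hit 2 at d=2 via tau·tau

Answer: 2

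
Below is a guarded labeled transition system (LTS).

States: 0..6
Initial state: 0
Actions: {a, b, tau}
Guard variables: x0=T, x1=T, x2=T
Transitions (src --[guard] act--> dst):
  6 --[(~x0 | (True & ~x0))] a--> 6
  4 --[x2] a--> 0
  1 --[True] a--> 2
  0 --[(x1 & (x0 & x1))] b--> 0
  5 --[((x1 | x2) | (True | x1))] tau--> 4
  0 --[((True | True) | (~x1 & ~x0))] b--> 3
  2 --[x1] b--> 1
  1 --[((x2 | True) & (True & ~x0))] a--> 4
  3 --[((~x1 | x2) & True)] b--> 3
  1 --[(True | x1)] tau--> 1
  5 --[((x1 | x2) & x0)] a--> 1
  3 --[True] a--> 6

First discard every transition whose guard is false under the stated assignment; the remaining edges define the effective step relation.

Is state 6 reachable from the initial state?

Answer: REACHABLE

Analysis:
Guard filter leaves 10 enabled edge(s).
depth 0: {0}
depth 1: {3}  cumulative {0,3}
depth 2: {6}  cumulative {0,3,6}
Reach set: {0,3,6}
witness 6: b·a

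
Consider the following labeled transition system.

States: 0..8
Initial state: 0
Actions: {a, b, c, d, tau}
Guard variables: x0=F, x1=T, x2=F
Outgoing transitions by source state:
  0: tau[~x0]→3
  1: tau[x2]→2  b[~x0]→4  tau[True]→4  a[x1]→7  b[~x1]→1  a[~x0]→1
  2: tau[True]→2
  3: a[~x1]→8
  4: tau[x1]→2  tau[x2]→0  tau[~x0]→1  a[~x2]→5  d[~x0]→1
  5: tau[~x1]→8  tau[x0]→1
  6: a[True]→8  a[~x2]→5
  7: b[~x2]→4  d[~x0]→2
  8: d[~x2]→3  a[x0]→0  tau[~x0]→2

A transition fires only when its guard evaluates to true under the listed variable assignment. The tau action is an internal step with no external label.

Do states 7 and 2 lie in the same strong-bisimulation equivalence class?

Answer: NOT BISIMILAR

Trace:
Refine partition for ~:
  P[0] = {{0,1,2,3,4,5,6,7,8}}
  P[1] = {{0,2},{1},{3,5},{4},{6},{7},{8}}
  P[2] = {{0},{1},{2},{3,5},{4},{6},{7},{8}}
stable after 3 split(s): 8 block(s)
class of 7: {7}; class of 2: {2}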